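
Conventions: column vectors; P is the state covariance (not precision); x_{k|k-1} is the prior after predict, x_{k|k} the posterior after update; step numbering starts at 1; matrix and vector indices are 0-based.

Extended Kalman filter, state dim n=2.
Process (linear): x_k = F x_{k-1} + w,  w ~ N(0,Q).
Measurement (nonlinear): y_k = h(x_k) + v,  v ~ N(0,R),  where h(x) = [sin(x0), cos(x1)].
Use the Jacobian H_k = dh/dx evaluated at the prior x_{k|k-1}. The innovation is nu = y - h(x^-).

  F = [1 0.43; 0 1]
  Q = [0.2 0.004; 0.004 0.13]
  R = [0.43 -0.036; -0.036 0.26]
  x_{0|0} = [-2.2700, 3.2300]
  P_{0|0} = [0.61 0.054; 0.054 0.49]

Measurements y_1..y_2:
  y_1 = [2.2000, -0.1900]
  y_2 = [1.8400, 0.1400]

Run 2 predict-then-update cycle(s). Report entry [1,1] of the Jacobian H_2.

H_jac[1,1] = 0.7898

step 1: x^-=[-0.8811, 3.2300]  P^-=[0.9470 0.2687; 0.2687 0.6200]  H_jac=[0.6363 0.0000; 0.0000 0.0883]  S=[0.8134 -0.0209; -0.0209 0.2648]  K=[0.7446 0.1484; 0.2159 0.2237]  nu=[2.9714, 0.8061]  x^+=[1.4511, 4.0520]  P^+=[0.4948 0.1333; 0.1333 0.5708]
step 2: x^-=[3.1935, 4.0520]  P^-=[0.9150 0.3827; 0.3827 0.7008]  H_jac=[-0.9987 0.0000; 0.0000 0.7898]  S=[1.3425 -0.3379; -0.3379 0.6971]  K=[-0.6509 0.1181; -0.0967 0.7471]  nu=[1.8918, 0.7534]  x^+=[2.0511, 4.4320]  P^+=[0.2845 0.0686; 0.0686 0.2504]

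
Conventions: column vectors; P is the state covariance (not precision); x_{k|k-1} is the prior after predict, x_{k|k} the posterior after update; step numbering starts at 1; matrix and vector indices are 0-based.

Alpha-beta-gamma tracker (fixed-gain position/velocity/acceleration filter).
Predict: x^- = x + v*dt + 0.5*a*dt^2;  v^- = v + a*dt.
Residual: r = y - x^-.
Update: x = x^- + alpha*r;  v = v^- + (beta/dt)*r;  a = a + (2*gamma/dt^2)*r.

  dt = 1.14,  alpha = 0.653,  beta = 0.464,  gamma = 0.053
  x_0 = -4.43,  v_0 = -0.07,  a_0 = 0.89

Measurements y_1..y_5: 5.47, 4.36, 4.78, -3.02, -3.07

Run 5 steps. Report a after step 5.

a_post = -0.7231

step 1: x_pred=-3.9315  r=9.4015  x^+=2.2077  v^+=4.7712  a^+=1.6568
step 2: x_pred=8.7234  r=-4.3634  x^+=5.8741  v^+=4.8840  a^+=1.3009
step 3: x_pred=12.2871  r=-7.5071  x^+=7.3850  v^+=3.3115  a^+=0.6886
step 4: x_pred=11.6075  r=-14.6275  x^+=2.0557  v^+=-1.8572  a^+=-0.5045
step 5: x_pred=-0.3892  r=-2.6808  x^+=-2.1398  v^+=-3.5234  a^+=-0.7231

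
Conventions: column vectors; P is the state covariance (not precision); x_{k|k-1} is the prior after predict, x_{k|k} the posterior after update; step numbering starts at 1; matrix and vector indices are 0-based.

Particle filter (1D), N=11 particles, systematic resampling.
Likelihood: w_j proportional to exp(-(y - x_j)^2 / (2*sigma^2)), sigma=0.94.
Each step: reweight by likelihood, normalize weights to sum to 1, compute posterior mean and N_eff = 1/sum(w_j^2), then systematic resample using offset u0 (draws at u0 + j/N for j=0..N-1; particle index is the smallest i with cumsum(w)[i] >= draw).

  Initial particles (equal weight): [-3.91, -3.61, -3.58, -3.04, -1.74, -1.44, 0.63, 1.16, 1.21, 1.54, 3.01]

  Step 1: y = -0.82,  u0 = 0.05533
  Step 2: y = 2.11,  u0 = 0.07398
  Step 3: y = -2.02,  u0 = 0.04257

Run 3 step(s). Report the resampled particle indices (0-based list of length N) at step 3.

resampled_idx = [0, 0, 1, 1, 2, 2, 3, 3, 4, 5, 9]

step 1: w=[0.0022, 0.0059, 0.0065, 0.0297, 0.2994, 0.3889, 0.1471, 0.0526, 0.0469, 0.0207, 0.0001]  mean=-0.9817  Neff=3.7193  idx=[4, 4, 4, 4, 5, 5, 5, 5, 6, 6, 8]
step 2: w=[0.0002, 0.0002, 0.0002, 0.0002, 0.0007, 0.0007, 0.0007, 0.0007, 0.2382, 0.2382, 0.5202]  mean=0.9245  Neff=2.6034  idx=[8, 8, 9, 9, 9, 10, 10, 10, 10, 10, 10]
step 3: w=[0.1703, 0.1703, 0.1703, 0.1703, 0.1703, 0.0247, 0.0247, 0.0247, 0.0247, 0.0247, 0.0247]  mean=0.7160  Neff=6.7238  idx=[0, 0, 1, 1, 2, 2, 3, 3, 4, 5, 9]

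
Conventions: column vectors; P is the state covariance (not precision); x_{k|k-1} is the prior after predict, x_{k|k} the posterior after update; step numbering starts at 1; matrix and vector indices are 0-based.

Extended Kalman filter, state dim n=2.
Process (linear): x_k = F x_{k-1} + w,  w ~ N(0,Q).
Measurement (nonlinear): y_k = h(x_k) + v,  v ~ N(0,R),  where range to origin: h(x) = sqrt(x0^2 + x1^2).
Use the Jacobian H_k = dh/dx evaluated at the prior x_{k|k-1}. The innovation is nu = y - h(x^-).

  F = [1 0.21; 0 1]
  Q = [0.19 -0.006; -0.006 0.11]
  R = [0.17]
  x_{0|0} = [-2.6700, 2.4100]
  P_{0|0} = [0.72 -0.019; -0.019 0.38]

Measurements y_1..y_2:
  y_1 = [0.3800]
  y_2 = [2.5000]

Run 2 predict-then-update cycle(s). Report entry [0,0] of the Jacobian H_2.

H_jac[0,0] = 0.1215

step 1: x^-=[-2.1639, 2.4100]  P^-=[0.9188 0.0548; 0.0548 0.4900]  H_jac=[-0.6681 0.7441]  S=[0.7969]  K=[-0.7191; 0.4116]  nu=[-2.8589]  x^+=[-0.1080, 1.2333]  P^+=[0.5067 0.2907; 0.2907 0.3550]
step 2: x^-=[0.1510, 1.2333]  P^-=[0.8344 0.3592; 0.3592 0.4650]  H_jac=[0.1215 0.9926]  S=[0.7271]  K=[0.6298; 0.6948]  nu=[1.2575]  x^+=[0.9429, 2.1071]  P^+=[0.5460 0.0410; 0.0410 0.1140]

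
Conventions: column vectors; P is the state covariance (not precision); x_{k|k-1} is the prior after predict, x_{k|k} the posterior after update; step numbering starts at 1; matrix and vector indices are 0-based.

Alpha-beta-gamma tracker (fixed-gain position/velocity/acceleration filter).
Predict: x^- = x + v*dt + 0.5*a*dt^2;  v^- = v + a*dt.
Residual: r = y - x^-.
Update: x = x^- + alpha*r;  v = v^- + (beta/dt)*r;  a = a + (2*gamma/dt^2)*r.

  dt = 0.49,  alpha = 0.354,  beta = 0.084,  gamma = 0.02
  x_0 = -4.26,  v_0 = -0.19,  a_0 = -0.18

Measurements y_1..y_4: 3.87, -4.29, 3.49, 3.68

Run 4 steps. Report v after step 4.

step 1: x_pred=-4.3747  r=8.2447  x^+=-1.4561  v^+=1.1352  a^+=1.1935
step 2: x_pred=-0.7566  r=-3.5334  x^+=-2.0074  v^+=1.1143  a^+=0.6049
step 3: x_pred=-1.3888  r=4.8788  x^+=0.3383  v^+=2.2470  a^+=1.4177
step 4: x_pred=1.6095  r=2.0705  x^+=2.3425  v^+=3.2966  a^+=1.7626

v_post = 3.2966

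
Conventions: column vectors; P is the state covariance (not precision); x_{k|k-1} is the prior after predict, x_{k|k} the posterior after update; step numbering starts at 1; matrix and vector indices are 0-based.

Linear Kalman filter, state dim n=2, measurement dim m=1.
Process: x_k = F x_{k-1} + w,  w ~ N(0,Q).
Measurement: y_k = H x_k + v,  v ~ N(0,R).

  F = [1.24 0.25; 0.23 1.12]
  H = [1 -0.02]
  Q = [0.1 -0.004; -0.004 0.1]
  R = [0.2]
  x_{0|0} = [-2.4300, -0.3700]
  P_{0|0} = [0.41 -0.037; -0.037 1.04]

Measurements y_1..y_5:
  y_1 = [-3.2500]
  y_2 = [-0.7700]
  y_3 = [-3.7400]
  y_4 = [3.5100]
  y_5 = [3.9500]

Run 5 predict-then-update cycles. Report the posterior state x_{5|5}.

x_post = [3.8360, 7.2605]

step 1: x^-=[-3.1057, -0.9733]  P^-=[0.7725 0.3506; 0.3506 1.4072]  S=[0.9590]  K=[0.7982; 0.3363]  nu=[-0.1638]  x^+=[-3.2364, -1.0284]  P^+=[0.1615 0.0932; 0.0932 1.2988]
step 2: x^-=[-4.2702, -1.8961]  P^-=[0.4873 0.5405; 0.5405 1.7857]  S=[0.6664]  K=[0.7150; 0.7576]  nu=[3.4623]  x^+=[-1.7946, 0.7268]  P^+=[0.1466 0.1796; 0.1796 1.4033]
step 3: x^-=[-2.0436, 0.4013]  P^-=[0.5245 0.6905; 0.6905 1.9606]  S=[0.6976]  K=[0.7320; 0.9335]  nu=[-1.6884]  x^+=[-3.2795, -1.1749]  P^+=[0.1507 0.2138; 0.2138 1.3526]
step 4: x^-=[-4.3603, -2.0702]  P^-=[0.5487 0.7269; 0.7269 1.9148]  S=[0.7204]  K=[0.7415; 0.9558]  nu=[7.8288]  x^+=[1.4449, 5.4124]  P^+=[0.1526 0.2163; 0.2163 1.2567]
step 5: x^-=[3.1447, 6.3942]  P^-=[0.5473 0.7042; 0.7042 1.7959]  S=[0.7199]  K=[0.7407; 0.9284]  nu=[0.9331]  x^+=[3.8360, 7.2605]  P^+=[0.1523 0.2092; 0.2092 1.1755]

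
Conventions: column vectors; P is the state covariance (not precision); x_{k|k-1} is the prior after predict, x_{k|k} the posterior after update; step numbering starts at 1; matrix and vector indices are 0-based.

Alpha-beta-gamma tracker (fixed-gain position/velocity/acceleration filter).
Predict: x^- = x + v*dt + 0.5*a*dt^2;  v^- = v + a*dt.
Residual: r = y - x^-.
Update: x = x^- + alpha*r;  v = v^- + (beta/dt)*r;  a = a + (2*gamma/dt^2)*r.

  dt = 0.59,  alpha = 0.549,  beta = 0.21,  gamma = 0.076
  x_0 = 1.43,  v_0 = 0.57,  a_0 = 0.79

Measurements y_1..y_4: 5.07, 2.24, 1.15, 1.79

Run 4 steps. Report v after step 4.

step 1: x_pred=1.9038  r=3.1662  x^+=3.6420  v^+=2.1631  a^+=2.1725
step 2: x_pred=5.2964  r=-3.0564  x^+=3.6184  v^+=2.3570  a^+=0.8380
step 3: x_pred=5.1549  r=-4.0049  x^+=2.9562  v^+=1.4259  a^+=-0.9108
step 4: x_pred=3.6390  r=-1.8490  x^+=2.6239  v^+=0.2304  a^+=-1.7182

v_post = 0.2304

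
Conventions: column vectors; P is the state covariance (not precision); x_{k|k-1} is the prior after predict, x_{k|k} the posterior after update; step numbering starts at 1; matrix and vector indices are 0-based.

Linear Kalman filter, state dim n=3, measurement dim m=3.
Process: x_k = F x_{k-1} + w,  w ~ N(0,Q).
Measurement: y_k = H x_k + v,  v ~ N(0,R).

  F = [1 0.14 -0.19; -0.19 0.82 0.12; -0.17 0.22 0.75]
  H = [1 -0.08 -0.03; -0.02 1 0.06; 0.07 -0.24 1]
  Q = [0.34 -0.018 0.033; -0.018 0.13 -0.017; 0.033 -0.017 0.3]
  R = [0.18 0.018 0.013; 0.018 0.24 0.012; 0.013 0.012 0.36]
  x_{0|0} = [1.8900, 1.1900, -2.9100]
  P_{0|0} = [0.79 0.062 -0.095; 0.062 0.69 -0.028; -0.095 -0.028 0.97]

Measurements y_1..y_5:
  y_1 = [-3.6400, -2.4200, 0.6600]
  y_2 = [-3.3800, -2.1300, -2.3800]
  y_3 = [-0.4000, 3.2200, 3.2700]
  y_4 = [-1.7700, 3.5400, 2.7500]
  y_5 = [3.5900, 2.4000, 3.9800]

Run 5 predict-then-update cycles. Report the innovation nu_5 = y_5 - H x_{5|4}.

step 1: x^-=[2.6095, 0.2675, -2.2420]  P^-=[1.2335 -0.0728 -0.2822; -0.0728 0.6159 0.2066; -0.2822 0.2066 0.9122]  S=[1.4478 -0.1547 -0.1950; -0.1547 0.8881 0.1198; -0.1950 0.1198 1.1775]  K=[0.8628 0.0231 -0.0110; -0.0166 0.7102 -0.0294; -0.1137 0.1894 0.6777]  nu=[-6.2954, -2.5008, 2.7835]  x^+=[-2.9105, -1.4860, -0.1132]  P^+=[0.1576 0.0239 0.0023; 0.0239 0.1681 0.0364; 0.0023 0.0364 0.2533]
step 2: x^-=[-3.0970, -0.6791, 0.0830]  P^-=[0.5139 -0.0201 -0.0159; -0.0201 0.2520 0.0598; -0.0159 0.0598 0.4648]  S=[0.7004 -0.0365 0.0245; -0.0365 0.5019 0.0364; 0.0245 0.0364 0.8116]  K=[0.7359 -0.0096 0.0088; -0.0327 0.5094 -0.0244; -0.0619 0.1310 0.5497]  nu=[-0.3348, -1.5179, -2.4092]  x^+=[-3.3500, -1.3826, -1.4194]  P^+=[0.1337 0.0133 0.0065; 0.0133 0.1202 0.0248; 0.0065 0.0248 0.2041]
step 3: x^-=[-3.2739, -0.6675, -0.7992]  P^-=[0.4833 -0.0261 -0.0059; -0.0261 0.2190 0.0398; -0.0059 0.0398 0.4301]  S=[0.6699 -0.0379 0.0358; -0.0379 0.4666 0.0219; 0.0358 0.0219 0.7860]  K=[0.7233 -0.0193 0.0112; -0.0385 0.4739 -0.0300; -0.0550 0.1113 0.5339]  nu=[2.7965, 3.8700, 4.1382]  x^+=[-1.2798, 0.9344, 1.6870]  P^+=[0.1310 0.0107 0.0066; 0.0107 0.1117 0.0204; 0.0066 0.0204 0.1973]
step 4: x^-=[-1.4695, 1.2118, 1.6883]  P^-=[0.4798 -0.0279 -0.0054; -0.0279 0.2130 0.0352; -0.0054 0.0352 0.4244]  S=[0.6665 -0.0389 0.0368; -0.0389 0.4601 0.0184; 0.0368 0.0184 0.7823]  K=[0.7216 -0.0216 0.0111; -0.0400 0.4667 -0.0319; -0.0546 0.1063 0.5313]  nu=[-0.1529, 2.1975, 1.4553]  x^+=[-1.6111, 2.1971, 2.7035]  P^+=[0.1306 0.0102 0.0064; 0.0102 0.1100 0.0193; 0.0064 0.0193 0.1960]
step 5: x^-=[-1.8172, 2.4321, 2.7849]  P^-=[0.4793 -0.0283 -0.0055; -0.0283 0.2118 0.0342; -0.0055 0.0342 0.4233]  S=[0.6660 -0.0391 0.0369; -0.0391 0.4588 0.0175; 0.0369 0.0175 0.7816]  K=[0.7213 -0.0221 0.0110; -0.0403 0.4652 -0.0324; -0.0547 0.1051 0.5308]  nu=[5.6853, -0.2356, 1.9061]  x^+=[2.3100, 2.0316, 3.4610]  P^+=[0.1306 0.0100 0.0063; 0.0100 0.1096 0.0190; 0.0063 0.0190 0.1958]

innov = [5.6853, -0.2356, 1.9061]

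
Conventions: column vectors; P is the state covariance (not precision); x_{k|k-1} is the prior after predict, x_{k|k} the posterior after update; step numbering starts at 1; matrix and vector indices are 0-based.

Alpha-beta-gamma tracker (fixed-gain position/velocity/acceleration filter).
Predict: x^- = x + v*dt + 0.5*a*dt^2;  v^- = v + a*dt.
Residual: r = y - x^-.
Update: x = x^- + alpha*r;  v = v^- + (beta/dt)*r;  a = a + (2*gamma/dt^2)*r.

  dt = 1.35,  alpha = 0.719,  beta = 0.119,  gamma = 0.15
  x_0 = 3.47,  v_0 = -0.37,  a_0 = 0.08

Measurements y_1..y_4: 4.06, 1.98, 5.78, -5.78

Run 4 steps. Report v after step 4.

v_post = -0.0919

step 1: x_pred=3.0434  r=1.0166  x^+=3.7743  v^+=-0.1724  a^+=0.2473
step 2: x_pred=3.7670  r=-1.7870  x^+=2.4821  v^+=0.0040  a^+=-0.0468
step 3: x_pred=2.4449  r=3.3351  x^+=4.8428  v^+=0.2348  a^+=0.5022
step 4: x_pred=5.6174  r=-11.3974  x^+=-2.5773  v^+=-0.0919  a^+=-1.3739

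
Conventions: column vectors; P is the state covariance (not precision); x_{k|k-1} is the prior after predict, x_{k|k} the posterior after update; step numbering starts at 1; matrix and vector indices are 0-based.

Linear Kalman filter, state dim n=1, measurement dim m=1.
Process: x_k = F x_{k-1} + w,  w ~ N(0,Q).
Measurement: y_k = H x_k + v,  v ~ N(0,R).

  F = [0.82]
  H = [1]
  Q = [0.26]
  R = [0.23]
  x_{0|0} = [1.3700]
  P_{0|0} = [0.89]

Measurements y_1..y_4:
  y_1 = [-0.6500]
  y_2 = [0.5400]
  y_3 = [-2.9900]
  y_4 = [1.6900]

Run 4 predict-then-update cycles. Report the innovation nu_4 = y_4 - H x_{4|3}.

step 1: x^-=[1.1234]  P^-=[0.8584]  S=[1.0884]  K=[0.7887]  nu=[-1.7734]  x^+=[-0.2753]  P^+=[0.1814]
step 2: x^-=[-0.2257]  P^-=[0.3820]  S=[0.6120]  K=[0.6242]  nu=[0.7657]  x^+=[0.2522]  P^+=[0.1436]
step 3: x^-=[0.2068]  P^-=[0.3565]  S=[0.5865]  K=[0.6079]  nu=[-3.1968]  x^+=[-1.7364]  P^+=[0.1398]
step 4: x^-=[-1.4239]  P^-=[0.3540]  S=[0.5840]  K=[0.6062]  nu=[3.1139]  x^+=[0.4637]  P^+=[0.1394]

innov = [3.1139]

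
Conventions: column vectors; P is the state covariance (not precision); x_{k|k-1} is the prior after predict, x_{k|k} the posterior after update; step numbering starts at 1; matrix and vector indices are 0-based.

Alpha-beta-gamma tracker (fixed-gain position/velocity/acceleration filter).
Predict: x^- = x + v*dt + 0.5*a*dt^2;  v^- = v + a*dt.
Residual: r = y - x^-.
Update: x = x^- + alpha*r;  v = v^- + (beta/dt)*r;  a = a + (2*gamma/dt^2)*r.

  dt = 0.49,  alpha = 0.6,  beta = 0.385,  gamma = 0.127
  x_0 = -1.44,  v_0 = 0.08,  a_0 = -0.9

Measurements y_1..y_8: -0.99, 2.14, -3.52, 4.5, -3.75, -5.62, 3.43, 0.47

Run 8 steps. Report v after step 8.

v_post = 2.1502

step 1: x_pred=-1.5088  r=0.5188  x^+=-1.1975  v^+=0.0467  a^+=-0.3511
step 2: x_pred=-1.2168  r=3.3568  x^+=0.7973  v^+=2.5121  a^+=3.2000
step 3: x_pred=2.4124  r=-5.9324  x^+=-1.1471  v^+=-0.5810  a^+=-3.0758
step 4: x_pred=-1.8010  r=6.3010  x^+=1.9796  v^+=2.8626  a^+=3.5900
step 5: x_pred=3.8133  r=-7.5633  x^+=-0.7247  v^+=-1.3208  a^+=-4.4111
step 6: x_pred=-1.9015  r=-3.7185  x^+=-4.1326  v^+=-6.4040  a^+=-8.3450
step 7: x_pred=-8.2724  r=11.7024  x^+=-1.2509  v^+=-1.2983  a^+=4.0349
step 8: x_pred=-1.4027  r=1.8727  x^+=-0.2791  v^+=2.1502  a^+=6.0160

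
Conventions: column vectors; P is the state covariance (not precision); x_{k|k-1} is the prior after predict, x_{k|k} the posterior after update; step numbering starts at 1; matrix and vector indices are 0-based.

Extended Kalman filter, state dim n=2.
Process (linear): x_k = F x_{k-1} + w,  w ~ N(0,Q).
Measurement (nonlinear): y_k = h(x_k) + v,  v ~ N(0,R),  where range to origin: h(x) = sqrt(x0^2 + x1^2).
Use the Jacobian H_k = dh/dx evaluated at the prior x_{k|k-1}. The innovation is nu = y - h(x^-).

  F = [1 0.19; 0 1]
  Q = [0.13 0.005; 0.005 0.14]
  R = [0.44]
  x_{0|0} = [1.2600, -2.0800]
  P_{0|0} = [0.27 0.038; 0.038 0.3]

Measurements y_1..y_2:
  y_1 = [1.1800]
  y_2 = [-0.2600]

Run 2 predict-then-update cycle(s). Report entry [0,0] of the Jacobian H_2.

H_jac[0,0] = 0.2823

step 1: x^-=[0.8648, -2.0800]  P^-=[0.4253 0.1000; 0.1000 0.4400]  H_jac=[0.3839 -0.9234]  S=[0.8069]  K=[0.0879; -0.4559]  nu=[-1.0726]  x^+=[0.7705, -1.5910]  P^+=[0.4190 0.1323; 0.1323 0.2723]
step 2: x^-=[0.4682, -1.5910]  P^-=[0.6092 0.1891; 0.1891 0.4123]  H_jac=[0.2823 -0.9593]  S=[0.7655]  K=[-0.0123; -0.4469]  nu=[-1.9184]  x^+=[0.4918, -0.7336]  P^+=[0.6090 0.1849; 0.1849 0.2594]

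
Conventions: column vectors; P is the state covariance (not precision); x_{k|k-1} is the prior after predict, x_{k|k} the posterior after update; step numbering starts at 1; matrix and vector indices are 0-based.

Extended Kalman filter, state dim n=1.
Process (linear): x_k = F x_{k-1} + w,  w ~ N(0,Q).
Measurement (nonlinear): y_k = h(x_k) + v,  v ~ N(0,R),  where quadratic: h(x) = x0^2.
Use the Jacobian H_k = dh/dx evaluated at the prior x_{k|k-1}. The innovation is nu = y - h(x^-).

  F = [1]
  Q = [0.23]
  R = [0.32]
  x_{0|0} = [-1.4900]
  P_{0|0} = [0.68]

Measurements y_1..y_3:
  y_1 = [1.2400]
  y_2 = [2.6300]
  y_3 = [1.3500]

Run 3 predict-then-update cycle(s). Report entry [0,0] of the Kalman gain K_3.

K[0,0] = -0.2793

step 1: x^-=[-1.4900]  P^-=[0.9100]  H_jac=[-2.9800]  S=[8.4012]  K=[-0.3228]  nu=[-0.9801]  x^+=[-1.1736]  P^+=[0.0347]
step 2: x^-=[-1.1736]  P^-=[0.2647]  H_jac=[-2.3473]  S=[1.7782]  K=[-0.3494]  nu=[1.2526]  x^+=[-1.6112]  P^+=[0.0476]
step 3: x^-=[-1.6112]  P^-=[0.2776]  H_jac=[-3.2225]  S=[3.2030]  K=[-0.2793]  nu=[-1.2461]  x^+=[-1.2632]  P^+=[0.0277]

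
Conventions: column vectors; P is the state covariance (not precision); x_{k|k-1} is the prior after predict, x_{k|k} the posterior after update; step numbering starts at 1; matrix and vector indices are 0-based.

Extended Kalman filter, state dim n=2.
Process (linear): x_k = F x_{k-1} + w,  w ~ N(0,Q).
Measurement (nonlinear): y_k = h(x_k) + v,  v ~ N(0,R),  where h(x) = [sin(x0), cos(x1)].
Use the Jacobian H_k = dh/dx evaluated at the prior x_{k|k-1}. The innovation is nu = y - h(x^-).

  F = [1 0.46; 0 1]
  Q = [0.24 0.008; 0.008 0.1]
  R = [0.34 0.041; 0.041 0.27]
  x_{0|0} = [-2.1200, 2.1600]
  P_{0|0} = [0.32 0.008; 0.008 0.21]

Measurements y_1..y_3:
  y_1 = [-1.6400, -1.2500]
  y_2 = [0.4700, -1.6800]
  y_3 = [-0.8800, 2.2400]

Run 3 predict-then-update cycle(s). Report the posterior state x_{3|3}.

x_post = [1.9347, 2.2823]

step 1: x^-=[-1.1264, 2.1600]  P^-=[0.6118 0.1126; 0.1126 0.3100]  H_jac=[0.4299 0.0000; 0.0000 -0.8314]  S=[0.4531 0.0008; 0.0008 0.4843]  K=[0.5808 -0.1942; 0.1077 -0.5324]  nu=[-0.7371, -0.6943]  x^+=[-1.4197, 2.4502]  P^+=[0.4408 0.0344; 0.0344 0.1676]
step 2: x^-=[-0.2926, 2.4502]  P^-=[0.7480 0.1195; 0.1195 0.2676]  H_jac=[0.9575 0.0000; 0.0000 -0.6376]  S=[1.0257 -0.0320; -0.0320 0.3788]  K=[0.6938 -0.1426; 0.0978 -0.4422]  nu=[0.7585, -0.9096]  x^+=[0.3633, 2.9266]  P^+=[0.2402 0.0158; 0.0158 0.1810]
step 3: x^-=[1.7096, 2.9266]  P^-=[0.5331 0.1070; 0.1070 0.2810]  H_jac=[-0.1383 0.0000; 0.0000 -0.2134]  S=[0.3502 0.0442; 0.0442 0.2828]  K=[-0.2044 -0.0488; -0.0159 -0.2095]  nu=[-1.8704, 3.2170]  x^+=[1.9347, 2.2823]  P^+=[0.5169 0.1011; 0.1011 0.2682]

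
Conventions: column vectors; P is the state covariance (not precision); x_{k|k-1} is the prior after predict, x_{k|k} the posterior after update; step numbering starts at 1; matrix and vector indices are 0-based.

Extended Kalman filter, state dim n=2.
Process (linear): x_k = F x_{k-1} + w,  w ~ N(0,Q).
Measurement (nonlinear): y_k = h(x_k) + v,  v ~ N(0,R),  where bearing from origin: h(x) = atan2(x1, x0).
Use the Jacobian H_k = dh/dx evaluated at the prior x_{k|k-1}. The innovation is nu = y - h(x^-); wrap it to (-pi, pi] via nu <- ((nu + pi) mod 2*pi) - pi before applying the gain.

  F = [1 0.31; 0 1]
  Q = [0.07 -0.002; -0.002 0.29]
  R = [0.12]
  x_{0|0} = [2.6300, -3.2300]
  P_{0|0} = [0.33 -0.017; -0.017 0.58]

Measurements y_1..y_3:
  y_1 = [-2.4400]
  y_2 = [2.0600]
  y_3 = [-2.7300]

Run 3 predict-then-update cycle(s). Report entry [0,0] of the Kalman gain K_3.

K[0,0] = 0.2626

step 1: x^-=[1.6287, -3.2300]  P^-=[0.4452 0.1608; 0.1608 0.8700]  H_jac=[0.2468 0.1245]  S=[0.1705]  K=[0.7620; 0.8680]  nu=[-1.3362]  x^+=[0.6105, -4.3898]  P^+=[0.3462 0.0480; 0.0480 0.7416]
step 2: x^-=[-0.7503, -4.3898]  P^-=[0.5173 0.2759; 0.2759 1.0316]  H_jac=[0.2213 -0.0378]  S=[0.1422]  K=[0.7317; 0.1550]  nu=[-2.4831]  x^+=[-2.5673, -4.7748]  P^+=[0.4411 0.2598; 0.2598 1.0281]
step 3: x^-=[-4.0475, -4.7748]  P^-=[0.7710 0.5765; 0.5765 1.3181]  H_jac=[0.1219 -0.1033]  S=[0.1310]  K=[0.2626; -0.5031]  nu=[-0.4561]  x^+=[-4.1673, -4.5454]  P^+=[0.7620 0.5938; 0.5938 1.2850]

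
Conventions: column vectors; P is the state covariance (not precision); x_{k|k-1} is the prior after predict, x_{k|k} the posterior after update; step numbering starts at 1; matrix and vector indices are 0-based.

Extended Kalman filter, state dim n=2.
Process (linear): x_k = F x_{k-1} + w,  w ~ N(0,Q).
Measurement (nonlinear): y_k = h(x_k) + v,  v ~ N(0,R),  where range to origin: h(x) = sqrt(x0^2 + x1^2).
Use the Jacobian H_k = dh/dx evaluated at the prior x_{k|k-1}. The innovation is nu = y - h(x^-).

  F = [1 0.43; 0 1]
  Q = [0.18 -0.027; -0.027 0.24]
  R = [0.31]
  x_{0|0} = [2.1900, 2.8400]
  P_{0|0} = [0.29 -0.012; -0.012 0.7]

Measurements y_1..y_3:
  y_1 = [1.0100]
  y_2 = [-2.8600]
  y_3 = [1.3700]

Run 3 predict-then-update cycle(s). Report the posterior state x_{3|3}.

step 1: x^-=[3.4112, 2.8400]  P^-=[0.5891 0.2620; 0.2620 0.9400]  H_jac=[0.7685 0.6398]  S=[1.3004]  K=[0.4771; 0.6173]  nu=[-3.4287]  x^+=[1.7755, 0.7234]  P^+=[0.2932 -0.1210; -0.1210 0.4444]
step 2: x^-=[2.0866, 0.7234]  P^-=[0.4513 0.0431; 0.0431 0.6844]  H_jac=[0.9448 0.3276]  S=[0.8130]  K=[0.5418; 0.3259]  nu=[-5.0684]  x^+=[-0.6597, -0.9282]  P^+=[0.2126 -0.1004; -0.1004 0.5981]
step 3: x^-=[-1.0589, -0.9282]  P^-=[0.4168 0.1297; 0.1297 0.8381]  H_jac=[-0.7520 -0.6592]  S=[1.0385]  K=[-0.3842; -0.6259]  nu=[-0.0381]  x^+=[-1.0442, -0.9044]  P^+=[0.2635 -0.1200; -0.1200 0.4312]

x_post = [-1.0442, -0.9044]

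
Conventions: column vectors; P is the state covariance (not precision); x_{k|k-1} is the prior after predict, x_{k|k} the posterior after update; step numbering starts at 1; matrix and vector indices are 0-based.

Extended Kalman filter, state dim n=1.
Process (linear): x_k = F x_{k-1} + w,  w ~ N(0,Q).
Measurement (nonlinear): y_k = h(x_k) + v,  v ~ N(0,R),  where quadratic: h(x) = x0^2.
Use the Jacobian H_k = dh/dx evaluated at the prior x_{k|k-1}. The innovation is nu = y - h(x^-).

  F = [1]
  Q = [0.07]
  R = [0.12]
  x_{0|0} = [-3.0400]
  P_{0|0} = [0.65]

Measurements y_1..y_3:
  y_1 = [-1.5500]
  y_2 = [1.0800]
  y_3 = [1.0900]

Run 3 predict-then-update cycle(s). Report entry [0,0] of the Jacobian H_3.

step 1: x^-=[-3.0400]  P^-=[0.7200]  H_jac=[-6.0800]  S=[26.7358]  K=[-0.1637]  nu=[-10.7916]  x^+=[-1.2730]  P^+=[0.0032]
step 2: x^-=[-1.2730]  P^-=[0.0732]  H_jac=[-2.5461]  S=[0.5947]  K=[-0.3135]  nu=[-0.5406]  x^+=[-1.1035]  P^+=[0.0148]
step 3: x^-=[-1.1035]  P^-=[0.0848]  H_jac=[-2.2071]  S=[0.5330]  K=[-0.3511]  nu=[-0.1278]  x^+=[-1.0587]  P^+=[0.0191]

H_jac[0,0] = -2.2071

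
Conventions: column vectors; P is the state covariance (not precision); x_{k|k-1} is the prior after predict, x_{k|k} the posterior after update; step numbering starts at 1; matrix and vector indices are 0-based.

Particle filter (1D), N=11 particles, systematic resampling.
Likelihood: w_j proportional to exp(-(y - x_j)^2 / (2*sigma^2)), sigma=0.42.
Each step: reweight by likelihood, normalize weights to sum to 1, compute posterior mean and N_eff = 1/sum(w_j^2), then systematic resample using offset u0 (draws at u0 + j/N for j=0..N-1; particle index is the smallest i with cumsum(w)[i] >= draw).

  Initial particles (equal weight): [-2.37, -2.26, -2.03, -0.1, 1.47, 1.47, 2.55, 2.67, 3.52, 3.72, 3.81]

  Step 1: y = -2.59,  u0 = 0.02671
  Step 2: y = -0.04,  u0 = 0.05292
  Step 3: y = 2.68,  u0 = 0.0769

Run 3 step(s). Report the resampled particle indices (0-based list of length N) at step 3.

resampled_idx = [1, 2, 3, 4, 5, 6, 7, 8, 9, 9, 10]

step 1: w=[0.4322, 0.3641, 0.2038, 0.0000, 0.0000, 0.0000, 0.0000, 0.0000, 0.0000, 0.0000, 0.0000]  mean=-2.2607  Neff=2.7714  idx=[0, 0, 0, 0, 0, 1, 1, 1, 1, 2, 2]
step 2: w=[0.0067, 0.0067, 0.0067, 0.0067, 0.0067, 0.0275, 0.0275, 0.0275, 0.0275, 0.4283, 0.4283]  mean=-2.0667  Neff=2.7019  idx=[5, 9, 9, 9, 9, 9, 10, 10, 10, 10, 10]
step 3: w=[0.0002, 0.1000, 0.1000, 0.1000, 0.1000, 0.1000, 0.1000, 0.1000, 0.1000, 0.1000, 0.1000]  mean=-2.0300  Neff=10.0037  idx=[1, 2, 3, 4, 5, 6, 7, 8, 9, 9, 10]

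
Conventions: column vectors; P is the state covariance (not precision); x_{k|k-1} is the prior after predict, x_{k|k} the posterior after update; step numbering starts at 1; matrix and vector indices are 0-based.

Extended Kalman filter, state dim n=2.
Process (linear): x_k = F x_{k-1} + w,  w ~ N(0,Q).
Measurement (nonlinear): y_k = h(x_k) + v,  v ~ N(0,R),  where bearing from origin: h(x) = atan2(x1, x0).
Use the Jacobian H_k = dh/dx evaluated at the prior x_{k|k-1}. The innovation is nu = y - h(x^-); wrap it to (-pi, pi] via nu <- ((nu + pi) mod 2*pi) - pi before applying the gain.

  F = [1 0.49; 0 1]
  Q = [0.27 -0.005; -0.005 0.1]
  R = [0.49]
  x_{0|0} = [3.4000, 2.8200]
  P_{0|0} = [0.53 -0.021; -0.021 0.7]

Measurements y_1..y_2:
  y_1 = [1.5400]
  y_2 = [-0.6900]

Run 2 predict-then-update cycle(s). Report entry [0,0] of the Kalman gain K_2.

K[0,0] = -0.0352

step 1: x^-=[4.7818, 2.8200]  P^-=[0.9475 0.3170; 0.3170 0.8000]  H_jac=[-0.0915 0.1552]  S=[0.5082]  K=[-0.0738; 0.1872]  nu=[1.0072]  x^+=[4.7075, 3.0085]  P^+=[0.9447 0.3240; 0.3240 0.7822]
step 2: x^-=[6.1816, 3.0085]  P^-=[1.7201 0.7023; 0.7023 0.8822]  H_jac=[-0.0637 0.1308]  S=[0.5004]  K=[-0.0352; 0.1413]  nu=[-1.1429]  x^+=[6.2219, 2.8471]  P^+=[1.7194 0.7048; 0.7048 0.8722]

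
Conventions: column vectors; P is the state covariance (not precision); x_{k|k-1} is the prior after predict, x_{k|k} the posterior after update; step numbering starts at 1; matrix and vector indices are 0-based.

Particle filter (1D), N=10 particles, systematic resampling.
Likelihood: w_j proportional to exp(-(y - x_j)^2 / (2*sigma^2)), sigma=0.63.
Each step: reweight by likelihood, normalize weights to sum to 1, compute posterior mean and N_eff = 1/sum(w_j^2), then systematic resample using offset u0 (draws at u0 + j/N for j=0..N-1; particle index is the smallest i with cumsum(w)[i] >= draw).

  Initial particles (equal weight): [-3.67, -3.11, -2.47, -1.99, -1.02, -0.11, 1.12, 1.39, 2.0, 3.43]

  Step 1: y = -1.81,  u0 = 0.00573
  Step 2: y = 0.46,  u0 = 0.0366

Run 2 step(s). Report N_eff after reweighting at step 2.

step 1: w=[0.0060, 0.0553, 0.2685, 0.4463, 0.2118, 0.0122, 0.0000, 0.0000, 0.0000, 0.0000]  mean=-1.9624  Neff=3.1315  idx=[0, 2, 2, 2, 3, 3, 3, 3, 4, 4]
step 2: w=[0.0000, 0.0002, 0.0002, 0.0002, 0.0040, 0.0040, 0.0040, 0.0040, 0.4917, 0.4917]  mean=-1.0363  Neff=2.0679  idx=[8, 8, 8, 8, 8, 9, 9, 9, 9, 9]

N_eff = 2.0679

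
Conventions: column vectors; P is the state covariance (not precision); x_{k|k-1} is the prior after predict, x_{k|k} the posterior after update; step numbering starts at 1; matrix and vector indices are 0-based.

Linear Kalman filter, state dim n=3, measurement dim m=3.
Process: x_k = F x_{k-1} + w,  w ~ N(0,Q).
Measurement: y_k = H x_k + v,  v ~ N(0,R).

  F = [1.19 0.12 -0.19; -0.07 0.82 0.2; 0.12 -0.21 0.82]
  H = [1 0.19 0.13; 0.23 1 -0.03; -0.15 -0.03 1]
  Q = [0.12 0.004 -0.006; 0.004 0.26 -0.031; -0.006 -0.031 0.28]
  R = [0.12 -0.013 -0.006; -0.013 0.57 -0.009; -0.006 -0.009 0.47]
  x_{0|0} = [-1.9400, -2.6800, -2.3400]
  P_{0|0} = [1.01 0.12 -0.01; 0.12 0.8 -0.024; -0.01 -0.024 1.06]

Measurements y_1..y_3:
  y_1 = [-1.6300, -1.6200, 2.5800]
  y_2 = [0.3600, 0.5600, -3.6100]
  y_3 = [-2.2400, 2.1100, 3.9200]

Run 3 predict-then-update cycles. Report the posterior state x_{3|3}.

step 1: x^-=[-2.1856, -2.5298, -1.5888]  P^-=[1.6399 0.0750 -0.0882; 0.0750 0.8239 -0.0046; -0.0882 -0.0046 1.0428]  S=[1.8127 0.5944 -0.2128; 0.5944 1.5176 -0.1587; -0.2128 -0.1587 1.5779]  K=[0.9178 -0.0698 -0.0964; -0.0600 0.5804 0.0245; 0.1085 -0.0081 0.6832]  nu=[1.2428, 1.3648, 3.7651]  x^+=[-1.5033, -1.7198, 1.1073]  P^+=[0.1315 -0.0821 -0.0329; -0.0821 0.3504 0.0049; -0.0329 0.0049 0.3157]
step 2: x^-=[-2.2057, -1.0836, 1.0888]  P^-=[0.3139 -0.0728 -0.0566; -0.0728 0.5209 -0.0458; -0.0566 -0.0458 0.5056]  S=[0.4166 0.0745 -0.0501; 0.0745 1.0779 -0.0983; -0.0501 -0.0983 1.0022]  K=[0.7037 -0.0542 -0.0714; -0.0365 0.4709 -0.0060; 0.0676 -0.0263 0.5151]  nu=[2.6301, 2.1835, -5.0621]  x^+=[-0.1116, -0.1208, -1.3985]  P^+=[0.1007 -0.0633 -0.0241; -0.0633 0.2833 -0.0078; -0.0241 -0.0078 0.2381]
step 3: x^-=[0.1184, -0.3710, -1.1348]  P^-=[0.2685 -0.0518 -0.0450; -0.0518 0.4658 -0.0529; -0.0450 -0.0529 0.4552]  S=[0.3790 0.0749 -0.0407; 0.0749 1.0304 -0.1012; -0.0407 -0.1012 0.9479]  K=[0.6688 -0.0439 -0.0643; -0.0101 0.4413 -0.0156; 0.0696 -0.0317 0.4886]  nu=[-2.1404, 2.4197, 5.0615]  x^+=[-1.7449, 0.6393, 1.1128]  P^+=[0.0945 -0.0555 -0.0213; -0.0555 0.2642 -0.0117; -0.0213 -0.0117 0.2260]

x_post = [-1.7449, 0.6393, 1.1128]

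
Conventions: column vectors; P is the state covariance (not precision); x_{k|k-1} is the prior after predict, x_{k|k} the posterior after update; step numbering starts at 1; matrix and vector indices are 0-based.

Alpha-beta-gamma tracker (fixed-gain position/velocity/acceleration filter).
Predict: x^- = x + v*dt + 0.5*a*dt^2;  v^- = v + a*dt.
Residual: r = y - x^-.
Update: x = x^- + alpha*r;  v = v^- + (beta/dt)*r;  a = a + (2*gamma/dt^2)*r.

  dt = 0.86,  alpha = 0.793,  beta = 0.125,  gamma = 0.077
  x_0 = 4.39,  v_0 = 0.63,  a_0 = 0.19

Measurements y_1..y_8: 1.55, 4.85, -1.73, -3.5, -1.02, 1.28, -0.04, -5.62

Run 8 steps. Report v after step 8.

step 1: x_pred=5.0021  r=-3.4521  x^+=2.2646  v^+=0.2916  a^+=-0.5288
step 2: x_pred=2.3198  r=2.5302  x^+=4.3263  v^+=0.2046  a^+=-0.0020
step 3: x_pred=4.5015  r=-6.2315  x^+=-0.4401  v^+=-0.7028  a^+=-1.2995
step 4: x_pred=-1.5250  r=-1.9750  x^+=-3.0912  v^+=-2.1074  a^+=-1.7107
step 5: x_pred=-5.5362  r=4.5162  x^+=-1.9548  v^+=-2.9222  a^+=-0.7704
step 6: x_pred=-4.7528  r=6.0328  x^+=0.0312  v^+=-2.7079  a^+=0.4858
step 7: x_pred=-2.1179  r=2.0779  x^+=-0.4701  v^+=-1.9880  a^+=0.9185
step 8: x_pred=-1.8402  r=-3.7798  x^+=-4.8376  v^+=-1.7476  a^+=0.1314

v_post = -1.7476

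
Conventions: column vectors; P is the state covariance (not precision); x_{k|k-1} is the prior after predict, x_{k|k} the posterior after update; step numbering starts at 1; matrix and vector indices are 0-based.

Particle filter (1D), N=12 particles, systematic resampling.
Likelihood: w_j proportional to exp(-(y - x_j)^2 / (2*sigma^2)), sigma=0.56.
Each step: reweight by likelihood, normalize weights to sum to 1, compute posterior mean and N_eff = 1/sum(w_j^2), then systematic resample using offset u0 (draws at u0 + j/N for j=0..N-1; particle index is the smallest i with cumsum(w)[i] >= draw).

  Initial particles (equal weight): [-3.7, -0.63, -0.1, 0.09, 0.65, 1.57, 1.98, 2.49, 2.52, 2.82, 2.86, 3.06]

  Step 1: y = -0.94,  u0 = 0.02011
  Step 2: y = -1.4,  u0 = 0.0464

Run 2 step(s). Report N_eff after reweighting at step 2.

step 1: w=[0.0000, 0.6196, 0.2345, 0.1331, 0.0128, 0.0000, 0.0000, 0.0000, 0.0000, 0.0000, 0.0000, 0.0000]  mean=-0.3935  Neff=2.1893  idx=[1, 1, 1, 1, 1, 1, 1, 1, 2, 2, 2, 3]
step 2: w=[0.1163, 0.1163, 0.1163, 0.1163, 0.1163, 0.1163, 0.1163, 0.1163, 0.0202, 0.0202, 0.0202, 0.0087]  mean=-0.5916  Neff=9.1274  idx=[0, 1, 1, 2, 3, 3, 4, 5, 6, 6, 7, 9]

N_eff = 9.1274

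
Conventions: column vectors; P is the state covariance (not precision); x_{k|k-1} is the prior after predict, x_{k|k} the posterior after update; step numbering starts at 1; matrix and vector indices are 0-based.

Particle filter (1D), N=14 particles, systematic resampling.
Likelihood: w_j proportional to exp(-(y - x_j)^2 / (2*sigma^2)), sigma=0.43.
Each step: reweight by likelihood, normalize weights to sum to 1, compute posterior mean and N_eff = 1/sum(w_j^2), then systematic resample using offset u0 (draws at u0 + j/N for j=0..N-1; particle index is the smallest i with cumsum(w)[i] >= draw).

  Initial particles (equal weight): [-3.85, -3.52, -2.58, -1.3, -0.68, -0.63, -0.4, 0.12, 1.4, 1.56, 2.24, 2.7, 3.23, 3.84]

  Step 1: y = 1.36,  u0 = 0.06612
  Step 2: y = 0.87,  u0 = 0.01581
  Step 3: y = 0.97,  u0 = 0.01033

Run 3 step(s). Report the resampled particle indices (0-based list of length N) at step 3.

resampled_idx = [0, 1, 1, 2, 3, 4, 5, 6, 7, 8, 9, 10, 11, 12]

step 1: w=[0.0000, 0.0000, 0.0000, 0.0000, 0.0000, 0.0000, 0.0001, 0.0077, 0.4881, 0.4399, 0.0604, 0.0038, 0.0000, 0.0000]  mean=1.5161  Neff=2.2965  idx=[8, 8, 8, 8, 8, 8, 8, 9, 9, 9, 9, 9, 9, 10]
step 2: w=[0.0948, 0.0948, 0.0948, 0.0948, 0.0948, 0.0948, 0.0948, 0.0559, 0.0559, 0.0559, 0.0559, 0.0559, 0.0559, 0.0013]  mean=1.4547  Neff=12.2534  idx=[0, 0, 1, 2, 3, 3, 4, 5, 6, 6, 8, 9, 10, 12]
step 3: w=[0.0795, 0.0795, 0.0795, 0.0795, 0.0795, 0.0795, 0.0795, 0.0795, 0.0795, 0.0795, 0.0512, 0.0512, 0.0512, 0.0512]  mean=1.4327  Neff=13.5630  idx=[0, 1, 1, 2, 3, 4, 5, 6, 7, 8, 9, 10, 11, 12]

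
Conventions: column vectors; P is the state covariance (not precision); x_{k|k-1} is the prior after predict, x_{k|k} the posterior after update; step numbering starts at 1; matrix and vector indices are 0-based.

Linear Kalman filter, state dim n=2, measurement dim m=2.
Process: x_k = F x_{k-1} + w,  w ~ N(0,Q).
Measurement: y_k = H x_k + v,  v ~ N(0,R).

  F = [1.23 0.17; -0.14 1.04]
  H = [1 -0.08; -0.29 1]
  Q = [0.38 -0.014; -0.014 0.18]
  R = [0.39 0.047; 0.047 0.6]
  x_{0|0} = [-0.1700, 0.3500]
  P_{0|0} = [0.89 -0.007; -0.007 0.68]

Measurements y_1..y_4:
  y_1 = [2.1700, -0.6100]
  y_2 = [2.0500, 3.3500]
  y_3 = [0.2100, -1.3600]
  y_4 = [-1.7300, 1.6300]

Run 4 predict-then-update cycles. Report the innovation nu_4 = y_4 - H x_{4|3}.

innov = [-3.2170, 1.8373]

step 1: x^-=[-0.1496, 0.3878]  P^-=[1.7432 -0.0558; -0.0558 0.9350]  S=[2.1481 -0.5904; -0.5904 1.7140]  K=[0.7992 -0.0522; 0.1013 0.5899]  nu=[2.3506, -1.0412]  x^+=[1.7834, 0.0118]  P^+=[0.3171 0.0982; 0.0982 0.3872]
step 2: x^-=[2.1956, -0.2374]  P^-=[0.9120 0.1231; 0.1231 0.5764]  S=[1.2860 -0.1376; -0.1376 1.1816]  K=[0.6974 -0.0384; 0.1102 0.4704]  nu=[-0.1646, 4.2241]  x^+=[1.9186, 1.7314]  P^+=[0.2774 0.0902; 0.0902 0.3136]
step 3: x^-=[2.6542, 1.5321]  P^-=[0.8465 0.1069; 0.1069 0.4983]  S=[1.2225 -0.1290; -0.1290 1.1075]  K=[0.6805 -0.0459; 0.1006 0.4337]  nu=[-2.3216, -2.1223]  x^+=[1.1716, 0.3782]  P^+=[0.2699 0.0827; 0.0827 0.2889]
step 4: x^-=[1.5054, 0.2293]  P^-=[0.8312 0.0945; 0.0945 0.4737]  S=[1.2091 -0.1353; -0.1353 1.0888]  K=[0.6755 -0.0507; 0.0939 0.4216]  nu=[-3.2170, 1.8373]  x^+=[-0.7610, 0.7016]  P^+=[0.2674 0.0789; 0.0789 0.2802]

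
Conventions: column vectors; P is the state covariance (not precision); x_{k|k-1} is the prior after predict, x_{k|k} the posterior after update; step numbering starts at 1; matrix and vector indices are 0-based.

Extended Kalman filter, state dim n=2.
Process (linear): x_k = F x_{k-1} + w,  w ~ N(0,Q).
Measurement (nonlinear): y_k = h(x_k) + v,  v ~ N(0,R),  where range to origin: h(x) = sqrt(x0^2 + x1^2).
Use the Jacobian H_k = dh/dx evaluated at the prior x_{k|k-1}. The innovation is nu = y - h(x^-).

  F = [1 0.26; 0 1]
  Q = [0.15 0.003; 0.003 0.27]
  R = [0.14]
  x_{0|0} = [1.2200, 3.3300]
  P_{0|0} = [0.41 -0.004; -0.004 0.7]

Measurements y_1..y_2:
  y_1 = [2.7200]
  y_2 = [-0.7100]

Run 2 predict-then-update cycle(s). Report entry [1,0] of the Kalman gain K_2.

K[1,0] = 0.5721

step 1: x^-=[2.0858, 3.3300]  P^-=[0.6052 0.1810; 0.1810 0.9700]  H_jac=[0.5308 0.8475]  S=[1.1701]  K=[0.4057; 0.7847]  nu=[-1.2093]  x^+=[1.5952, 2.3811]  P^+=[0.4127 -0.1915; -0.1915 0.2496]
step 2: x^-=[2.2143, 2.3811]  P^-=[0.4800 -0.1236; -0.1236 0.5196]  H_jac=[0.6810 0.7323]  S=[0.5179]  K=[0.4564; 0.5721]  nu=[-3.9616]  x^+=[0.4064, 0.1148]  P^+=[0.3721 -0.2588; -0.2588 0.3500]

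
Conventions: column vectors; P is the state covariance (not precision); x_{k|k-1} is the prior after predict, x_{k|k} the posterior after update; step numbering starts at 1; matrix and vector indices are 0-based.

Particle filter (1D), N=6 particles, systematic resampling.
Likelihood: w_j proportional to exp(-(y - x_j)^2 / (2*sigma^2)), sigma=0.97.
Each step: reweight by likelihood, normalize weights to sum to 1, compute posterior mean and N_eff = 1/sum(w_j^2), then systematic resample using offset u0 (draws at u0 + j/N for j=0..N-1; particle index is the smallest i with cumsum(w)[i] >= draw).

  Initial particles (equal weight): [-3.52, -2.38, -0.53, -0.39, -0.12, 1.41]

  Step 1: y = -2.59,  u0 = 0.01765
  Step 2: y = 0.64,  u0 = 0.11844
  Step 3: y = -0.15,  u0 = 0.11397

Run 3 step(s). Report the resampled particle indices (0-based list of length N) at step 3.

resampled_idx = [0, 1, 2, 3, 4, 5]

step 1: w=[0.3453, 0.5341, 0.0573, 0.0418, 0.0214, 0.0001]  mean=-2.5357  Neff=2.4390  idx=[0, 0, 1, 1, 1, 1]
step 2: w=[0.0032, 0.0032, 0.2484, 0.2484, 0.2484, 0.2484]  mean=-2.3873  Neff=4.0515  idx=[2, 3, 3, 4, 5, 5]
step 3: w=[0.1667, 0.1667, 0.1667, 0.1667, 0.1667, 0.1667]  mean=-2.3800  Neff=6.0000  idx=[0, 1, 2, 3, 4, 5]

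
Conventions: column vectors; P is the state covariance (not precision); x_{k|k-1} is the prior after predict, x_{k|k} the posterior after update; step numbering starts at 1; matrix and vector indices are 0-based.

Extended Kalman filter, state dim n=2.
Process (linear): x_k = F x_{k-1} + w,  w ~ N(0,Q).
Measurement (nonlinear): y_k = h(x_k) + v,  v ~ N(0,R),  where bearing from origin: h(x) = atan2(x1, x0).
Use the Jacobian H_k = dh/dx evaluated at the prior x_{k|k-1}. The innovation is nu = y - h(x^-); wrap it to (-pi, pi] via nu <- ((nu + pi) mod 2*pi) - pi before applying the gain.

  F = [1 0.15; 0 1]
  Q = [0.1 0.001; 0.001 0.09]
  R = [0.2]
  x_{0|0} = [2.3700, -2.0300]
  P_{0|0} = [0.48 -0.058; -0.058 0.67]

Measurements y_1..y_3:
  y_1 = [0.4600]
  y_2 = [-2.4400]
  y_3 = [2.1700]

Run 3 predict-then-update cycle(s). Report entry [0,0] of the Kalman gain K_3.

step 1: x^-=[2.0655, -2.0300]  P^-=[0.5777 0.0435; 0.0435 0.7600]  H_jac=[0.2420 0.2463]  S=[0.2851]  K=[0.5280; 0.6934]  nu=[1.2367]  x^+=[2.7184, -1.1725]  P^+=[0.4982 -0.0609; -0.0609 0.6229]
step 2: x^-=[2.5426, -1.1725]  P^-=[0.5940 0.0336; 0.0336 0.7129]  H_jac=[0.1496 0.3243]  S=[0.2915]  K=[0.3421; 0.8103]  nu=[-2.0079]  x^+=[1.8558, -2.7996]  P^+=[0.5598 -0.0472; -0.0472 0.5215]
step 3: x^-=[1.4358, -2.7996]  P^-=[0.6574 0.0320; 0.0320 0.6115]  H_jac=[0.2828 0.1450]  S=[0.2681]  K=[0.7109; 0.3646]  nu=[-3.0163]  x^+=[-0.7083, -3.8993]  P^+=[0.5219 -0.0375; -0.0375 0.5759]

K[0,0] = 0.7109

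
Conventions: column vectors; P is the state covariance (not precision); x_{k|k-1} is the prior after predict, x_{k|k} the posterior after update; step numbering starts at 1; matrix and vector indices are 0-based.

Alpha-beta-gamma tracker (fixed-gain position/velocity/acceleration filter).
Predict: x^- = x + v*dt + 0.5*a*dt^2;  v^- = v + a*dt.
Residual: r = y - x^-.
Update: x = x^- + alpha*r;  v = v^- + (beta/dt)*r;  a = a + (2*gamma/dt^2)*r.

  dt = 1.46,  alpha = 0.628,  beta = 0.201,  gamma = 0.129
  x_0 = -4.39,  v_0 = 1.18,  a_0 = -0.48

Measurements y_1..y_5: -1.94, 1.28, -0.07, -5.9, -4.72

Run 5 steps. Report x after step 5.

x_post = -4.8877

step 1: x_pred=-3.1788  r=1.2388  x^+=-2.4008  v^+=0.6497  a^+=-0.3301
step 2: x_pred=-1.8040  r=3.0840  x^+=0.1328  v^+=0.5924  a^+=0.0432
step 3: x_pred=1.0438  r=-1.1138  x^+=0.3443  v^+=0.5022  a^+=-0.0916
step 4: x_pred=0.9799  r=-6.8799  x^+=-3.3407  v^+=-0.5787  a^+=-0.9243
step 5: x_pred=-5.1707  r=0.4507  x^+=-4.8877  v^+=-1.8661  a^+=-0.8698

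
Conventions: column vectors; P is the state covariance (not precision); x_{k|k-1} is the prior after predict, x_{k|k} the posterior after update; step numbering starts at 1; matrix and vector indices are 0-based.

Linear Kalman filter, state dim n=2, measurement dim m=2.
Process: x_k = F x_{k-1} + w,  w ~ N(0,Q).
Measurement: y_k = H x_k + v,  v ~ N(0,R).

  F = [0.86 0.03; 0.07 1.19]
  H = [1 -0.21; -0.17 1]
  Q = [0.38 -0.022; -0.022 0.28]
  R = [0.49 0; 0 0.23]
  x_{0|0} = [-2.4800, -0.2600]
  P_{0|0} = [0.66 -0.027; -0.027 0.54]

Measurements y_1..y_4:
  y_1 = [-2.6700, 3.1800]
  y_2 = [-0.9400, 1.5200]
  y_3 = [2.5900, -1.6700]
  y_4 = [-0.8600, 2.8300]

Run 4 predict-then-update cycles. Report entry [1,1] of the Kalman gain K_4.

K[1,1] = 0.6990

step 1: x^-=[-2.1406, -0.4830]  P^-=[0.8672 0.0093; 0.0093 1.0434]  S=[1.3993 -0.3569; -0.3569 1.2953]  K=[0.6358 0.0686; 0.0594 0.8207]  nu=[-0.6308, 3.2991]  x^+=[-2.3155, 2.1870]  P^+=[0.3265 0.0713; 0.0713 0.2009]
step 2: x^-=[-1.9257, 2.4405]  P^-=[0.6254 0.0779; 0.0779 0.5779]  S=[1.1081 -0.1470; -0.1470 0.7995]  K=[0.5585 0.0672; 0.0558 0.7166]  nu=[1.4982, -1.2478]  x^+=[-1.1728, 1.6300]  P^+=[0.2872 0.0643; 0.0643 0.1757]
step 3: x^-=[-0.9597, 1.8576]  P^-=[0.5959 0.0675; 0.0675 0.5410]  S=[1.0814 -0.1450; -0.1450 0.7652]  K=[0.5459 0.0592; 0.0514 0.7017]  nu=[3.9398, -3.6907]  x^+=[0.9722, -0.5295]  P^+=[0.2803 0.0613; 0.0613 0.1718]
step 4: x^-=[0.8202, -0.5620]  P^-=[0.5907 0.0639; 0.0639 0.5349]  S=[1.0774 -0.1466; -0.1466 0.7602]  K=[0.5435 0.0567; 0.0501 0.6990]  nu=[-1.7983, 3.5315]  x^+=[0.0432, 1.8162]  P^+=[0.2790 0.0605; 0.0605 0.1710]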